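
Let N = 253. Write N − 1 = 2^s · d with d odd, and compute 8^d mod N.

50

253 − 1 = 252 = 2^2 · 63, so d = 63.
8^1 ≡ 8 (mod 253)
8^2 ≡ 8^2 = 64 ≡ 64 (mod 253)
8^4 ≡ 64^2 = 4096 ≡ 48 (mod 253)
8^8 ≡ 48^2 = 2304 ≡ 27 (mod 253)
8^16 ≡ 27^2 = 729 ≡ 223 (mod 253)
8^32 ≡ 223^2 = 49729 ≡ 141 (mod 253)
63 = 32 + 16 + 8 + 4 + 2 + 1 in binary powers of 2.
So 8^63 ≡ 141 · 223 · 27 · 48 · 64 · 8 ≡ 50 (mod 253).
Squaring chain: 50 → 223; never reaches −1, so base 8 is a Miller–Rabin witness that 253 is composite.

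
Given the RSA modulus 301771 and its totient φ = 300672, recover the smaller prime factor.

φ(n) = (p−1)(q−1) = n − (p+q) + 1, so p + q = 301771 − 300672 + 1 = 1100.
p and q are the roots of t² − 1100t + 301771 = 0.
Discriminant: 1100² − 4·301771 = 1210000 − 1207084 = 2916; √2916 = 54.
q = (1100 − 54)/2 = 523, p = (1100 + 54)/2 = 577.
Check: 523 · 577 = 301771.

523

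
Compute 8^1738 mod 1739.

159

8^1 ≡ 8 (mod 1739)
8^2 ≡ 8^2 = 64 ≡ 64 (mod 1739)
8^4 ≡ 64^2 = 4096 ≡ 618 (mod 1739)
8^8 ≡ 618^2 = 381924 ≡ 1083 (mod 1739)
8^16 ≡ 1083^2 = 1172889 ≡ 803 (mod 1739)
8^32 ≡ 803^2 = 644809 ≡ 1379 (mod 1739)
8^64 ≡ 1379^2 = 1901641 ≡ 914 (mod 1739)
8^128 ≡ 914^2 = 835396 ≡ 676 (mod 1739)
8^256 ≡ 676^2 = 456976 ≡ 1358 (mod 1739)
8^512 ≡ 1358^2 = 1844164 ≡ 824 (mod 1739)
8^1024 ≡ 824^2 = 678976 ≡ 766 (mod 1739)
1738 = 1024 + 512 + 128 + 64 + 8 + 2 in binary powers of 2.
So 8^1738 ≡ 766 · 824 · 676 · 914 · 1083 · 64 ≡ 159 (mod 1739).
Since 159 ≠ 1, base 8 is a Fermat witness: 1739 is composite.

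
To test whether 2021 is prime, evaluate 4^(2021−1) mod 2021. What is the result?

385

4^1 ≡ 4 (mod 2021)
4^2 ≡ 4^2 = 16 ≡ 16 (mod 2021)
4^4 ≡ 16^2 = 256 ≡ 256 (mod 2021)
4^8 ≡ 256^2 = 65536 ≡ 864 (mod 2021)
4^16 ≡ 864^2 = 746496 ≡ 747 (mod 2021)
4^32 ≡ 747^2 = 558009 ≡ 213 (mod 2021)
4^64 ≡ 213^2 = 45369 ≡ 907 (mod 2021)
4^128 ≡ 907^2 = 822649 ≡ 102 (mod 2021)
4^256 ≡ 102^2 = 10404 ≡ 299 (mod 2021)
4^512 ≡ 299^2 = 89401 ≡ 477 (mod 2021)
4^1024 ≡ 477^2 = 227529 ≡ 1177 (mod 2021)
2020 = 1024 + 512 + 256 + 128 + 64 + 32 + 4 in binary powers of 2.
So 4^2020 ≡ 1177 · 477 · 299 · 102 · 907 · 213 · 256 ≡ 385 (mod 2021).
Since 385 ≠ 1, base 4 is a Fermat witness: 2021 is composite.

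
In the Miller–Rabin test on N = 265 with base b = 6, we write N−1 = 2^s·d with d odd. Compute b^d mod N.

265 − 1 = 264 = 2^3 · 33, so d = 33.
6^1 ≡ 6 (mod 265)
6^2 ≡ 6^2 = 36 ≡ 36 (mod 265)
6^4 ≡ 36^2 = 1296 ≡ 236 (mod 265)
6^8 ≡ 236^2 = 55696 ≡ 46 (mod 265)
6^16 ≡ 46^2 = 2116 ≡ 261 (mod 265)
6^32 ≡ 261^2 = 68121 ≡ 16 (mod 265)
33 = 32 + 1 in binary powers of 2.
So 6^33 ≡ 16 · 6 ≡ 96 (mod 265).
Squaring chain: 96 → 206 → 36; never reaches −1, so base 6 is a Miller–Rabin witness that 265 is composite.

96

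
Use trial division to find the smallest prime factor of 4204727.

73

4204727 is odd.
Digit sum 26, not divisible by 3.
Ends in 7: not divisible by 5.
7: 4204727 = 7·600675 + 2
11: 4204727 = 11·382247 + 10
13: 4204727 = 13·323440 + 7
17: 4204727 = 17·247336 + 15
19: 4204727 = 19·221301 + 8
23: 4204727 = 23·182814 + 5
29: 4204727 = 29·144990 + 17
31: 4204727 = 31·135636 + 11
37: 4204727 = 37·113641 + 10
41: 4204727 = 41·102554 + 13
43: 4204727 = 43·97784 + 15
47: 4204727 = 47·89462 + 13
53: 4204727 = 53·79334 + 25
59: 4204727 = 59·71266 + 33
61: 4204727 = 61·68929 + 58
67: 4204727 = 67·62757 + 8
71: 4204727 = 71·59221 + 36
73: 4204727 = 73·57599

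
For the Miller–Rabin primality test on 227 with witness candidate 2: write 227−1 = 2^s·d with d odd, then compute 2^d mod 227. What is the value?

226

227 − 1 = 226 = 2^1 · 113, so d = 113.
2^1 ≡ 2 (mod 227)
2^2 ≡ 2^2 = 4 ≡ 4 (mod 227)
2^4 ≡ 4^2 = 16 ≡ 16 (mod 227)
2^8 ≡ 16^2 = 256 ≡ 29 (mod 227)
2^16 ≡ 29^2 = 841 ≡ 160 (mod 227)
2^32 ≡ 160^2 = 25600 ≡ 176 (mod 227)
2^64 ≡ 176^2 = 30976 ≡ 104 (mod 227)
113 = 64 + 32 + 16 + 1 in binary powers of 2.
So 2^113 ≡ 104 · 176 · 160 · 2 ≡ 226 (mod 227).
Since 2^d ≡ 226 (mod 227), base 2 does not prove 227 composite.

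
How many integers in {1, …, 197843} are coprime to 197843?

191436

Factor: 197843 = 43^2 · 107.
φ(197843) = 43^1·(43−1) · (107−1) = 1806 · 106 = 191436.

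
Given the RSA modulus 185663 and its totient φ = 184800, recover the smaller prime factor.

401

φ(n) = (p−1)(q−1) = n − (p+q) + 1, so p + q = 185663 − 184800 + 1 = 864.
p and q are the roots of t² − 864t + 185663 = 0.
Discriminant: 864² − 4·185663 = 746496 − 742652 = 3844; √3844 = 62.
q = (864 − 62)/2 = 401, p = (864 + 62)/2 = 463.
Check: 401 · 463 = 185663.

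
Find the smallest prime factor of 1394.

1394 is even: 2 divides it.

2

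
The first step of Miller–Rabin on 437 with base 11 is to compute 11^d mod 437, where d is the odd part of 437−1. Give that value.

437 − 1 = 436 = 2^2 · 109, so d = 109.
11^1 ≡ 11 (mod 437)
11^2 ≡ 11^2 = 121 ≡ 121 (mod 437)
11^4 ≡ 121^2 = 14641 ≡ 220 (mod 437)
11^8 ≡ 220^2 = 48400 ≡ 330 (mod 437)
11^16 ≡ 330^2 = 108900 ≡ 87 (mod 437)
11^32 ≡ 87^2 = 7569 ≡ 140 (mod 437)
11^64 ≡ 140^2 = 19600 ≡ 372 (mod 437)
109 = 64 + 32 + 8 + 4 + 1 in binary powers of 2.
So 11^109 ≡ 372 · 140 · 330 · 220 · 11 ≡ 182 (mod 437).
Squaring chain: 182 → 349; never reaches −1, so base 11 is a Miller–Rabin witness that 437 is composite.

182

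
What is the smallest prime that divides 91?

91 is odd.
Digit sum 10, not divisible by 3.
Ends in 1: not divisible by 5.
7: 91 = 7·13

7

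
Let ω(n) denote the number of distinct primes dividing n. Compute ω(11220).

11220 = 2^2 · 2805
2805 = 3 · 935
935 = 5 · 187
187 = 11 · 17
11220 = 2^2 · 3 · 5 · 11 · 17, which has 5 distinct prime factors.

5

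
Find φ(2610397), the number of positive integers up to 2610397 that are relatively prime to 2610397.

2549040

Factor: 2610397 = 79 · 173 · 191.
φ(2610397) = (79−1) · (173−1) · (191−1) = 78 · 172 · 190 = 2549040.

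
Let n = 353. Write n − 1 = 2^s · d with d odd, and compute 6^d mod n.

247

353 − 1 = 352 = 2^5 · 11, so d = 11.
6^1 ≡ 6 (mod 353)
6^2 ≡ 6^2 = 36 ≡ 36 (mod 353)
6^4 ≡ 36^2 = 1296 ≡ 237 (mod 353)
6^8 ≡ 237^2 = 56169 ≡ 42 (mod 353)
11 = 8 + 2 + 1 in binary powers of 2.
So 6^11 ≡ 42 · 36 · 6 ≡ 247 (mod 353).
Squaring chain: 247 → 293 → 70 → 311 → 352; reaches −1, so base 6 does not prove 353 composite.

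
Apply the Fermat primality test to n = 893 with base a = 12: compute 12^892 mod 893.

178

12^1 ≡ 12 (mod 893)
12^2 ≡ 12^2 = 144 ≡ 144 (mod 893)
12^4 ≡ 144^2 = 20736 ≡ 197 (mod 893)
12^8 ≡ 197^2 = 38809 ≡ 410 (mod 893)
12^16 ≡ 410^2 = 168100 ≡ 216 (mod 893)
12^32 ≡ 216^2 = 46656 ≡ 220 (mod 893)
12^64 ≡ 220^2 = 48400 ≡ 178 (mod 893)
12^128 ≡ 178^2 = 31684 ≡ 429 (mod 893)
12^256 ≡ 429^2 = 184041 ≡ 83 (mod 893)
12^512 ≡ 83^2 = 6889 ≡ 638 (mod 893)
892 = 512 + 256 + 64 + 32 + 16 + 8 + 4 in binary powers of 2.
So 12^892 ≡ 638 · 83 · 178 · 220 · 216 · 410 · 197 ≡ 178 (mod 893).
Since 178 ≠ 1, base 12 is a Fermat witness: 893 is composite.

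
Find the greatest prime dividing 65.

65 = 5 · 13
13 is prime.
So 65 = 5 · 13; the largest prime factor is 13.

13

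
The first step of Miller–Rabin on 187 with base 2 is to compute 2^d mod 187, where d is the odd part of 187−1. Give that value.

151

187 − 1 = 186 = 2^1 · 93, so d = 93.
2^1 ≡ 2 (mod 187)
2^2 ≡ 2^2 = 4 ≡ 4 (mod 187)
2^4 ≡ 4^2 = 16 ≡ 16 (mod 187)
2^8 ≡ 16^2 = 256 ≡ 69 (mod 187)
2^16 ≡ 69^2 = 4761 ≡ 86 (mod 187)
2^32 ≡ 86^2 = 7396 ≡ 103 (mod 187)
2^64 ≡ 103^2 = 10609 ≡ 137 (mod 187)
93 = 64 + 16 + 8 + 4 + 1 in binary powers of 2.
So 2^93 ≡ 137 · 86 · 69 · 16 · 2 ≡ 151 (mod 187).
Squaring chain: 151; never reaches −1, so base 2 is a Miller–Rabin witness that 187 is composite.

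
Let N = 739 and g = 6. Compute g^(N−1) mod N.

6^1 ≡ 6 (mod 739)
6^2 ≡ 6^2 = 36 ≡ 36 (mod 739)
6^4 ≡ 36^2 = 1296 ≡ 557 (mod 739)
6^8 ≡ 557^2 = 310249 ≡ 608 (mod 739)
6^16 ≡ 608^2 = 369664 ≡ 164 (mod 739)
6^32 ≡ 164^2 = 26896 ≡ 292 (mod 739)
6^64 ≡ 292^2 = 85264 ≡ 279 (mod 739)
6^128 ≡ 279^2 = 77841 ≡ 246 (mod 739)
6^256 ≡ 246^2 = 60516 ≡ 657 (mod 739)
6^512 ≡ 657^2 = 431649 ≡ 73 (mod 739)
738 = 512 + 128 + 64 + 32 + 2 in binary powers of 2.
So 6^738 ≡ 73 · 246 · 279 · 292 · 36 ≡ 1 (mod 739).
Since the result is 1, base 6 gives no evidence that 739 is composite.

1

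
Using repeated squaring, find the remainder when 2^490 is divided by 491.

2^1 ≡ 2 (mod 491)
2^2 ≡ 2^2 = 4 ≡ 4 (mod 491)
2^4 ≡ 4^2 = 16 ≡ 16 (mod 491)
2^8 ≡ 16^2 = 256 ≡ 256 (mod 491)
2^16 ≡ 256^2 = 65536 ≡ 233 (mod 491)
2^32 ≡ 233^2 = 54289 ≡ 279 (mod 491)
2^64 ≡ 279^2 = 77841 ≡ 263 (mod 491)
2^128 ≡ 263^2 = 69169 ≡ 429 (mod 491)
2^256 ≡ 429^2 = 184041 ≡ 407 (mod 491)
490 = 256 + 128 + 64 + 32 + 8 + 2 in binary powers of 2.
So 2^490 ≡ 407 · 429 · 263 · 279 · 256 · 4 ≡ 1 (mod 491).
Since the result is 1, base 2 gives no evidence that 491 is composite.

1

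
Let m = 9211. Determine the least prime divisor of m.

61

9211 is odd.
Digit sum 13, not divisible by 3.
Ends in 1: not divisible by 5.
7: 9211 = 7·1315 + 6
11: 9211 = 11·837 + 4
13: 9211 = 13·708 + 7
17: 9211 = 17·541 + 14
19: 9211 = 19·484 + 15
23: 9211 = 23·400 + 11
29: 9211 = 29·317 + 18
31: 9211 = 31·297 + 4
37: 9211 = 37·248 + 35
41: 9211 = 41·224 + 27
43: 9211 = 43·214 + 9
47: 9211 = 47·195 + 46
53: 9211 = 53·173 + 42
59: 9211 = 59·156 + 7
61: 9211 = 61·151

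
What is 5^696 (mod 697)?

5^1 ≡ 5 (mod 697)
5^2 ≡ 5^2 = 25 ≡ 25 (mod 697)
5^4 ≡ 25^2 = 625 ≡ 625 (mod 697)
5^8 ≡ 625^2 = 390625 ≡ 305 (mod 697)
5^16 ≡ 305^2 = 93025 ≡ 324 (mod 697)
5^32 ≡ 324^2 = 104976 ≡ 426 (mod 697)
5^64 ≡ 426^2 = 181476 ≡ 256 (mod 697)
5^128 ≡ 256^2 = 65536 ≡ 18 (mod 697)
5^256 ≡ 18^2 = 324 ≡ 324 (mod 697)
5^512 ≡ 324^2 = 104976 ≡ 426 (mod 697)
696 = 512 + 128 + 32 + 16 + 8 in binary powers of 2.
So 5^696 ≡ 426 · 18 · 426 · 324 · 305 ≡ 611 (mod 697).
Since 611 ≠ 1, base 5 is a Fermat witness: 697 is composite.

611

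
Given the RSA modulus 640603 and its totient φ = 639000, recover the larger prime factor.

853

φ(n) = (p−1)(q−1) = n − (p+q) + 1, so p + q = 640603 − 639000 + 1 = 1604.
p and q are the roots of t² − 1604t + 640603 = 0.
Discriminant: 1604² − 4·640603 = 2572816 − 2562412 = 10404; √10404 = 102.
q = (1604 − 102)/2 = 751, p = (1604 + 102)/2 = 853.
Check: 751 · 853 = 640603.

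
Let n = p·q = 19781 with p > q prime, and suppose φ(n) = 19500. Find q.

131

φ(n) = (p−1)(q−1) = n − (p+q) + 1, so p + q = 19781 − 19500 + 1 = 282.
p and q are the roots of t² − 282t + 19781 = 0.
Discriminant: 282² − 4·19781 = 79524 − 79124 = 400; √400 = 20.
q = (282 − 20)/2 = 131, p = (282 + 20)/2 = 151.
Check: 131 · 151 = 19781.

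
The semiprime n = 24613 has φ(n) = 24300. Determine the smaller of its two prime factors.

φ(n) = (p−1)(q−1) = n − (p+q) + 1, so p + q = 24613 − 24300 + 1 = 314.
p and q are the roots of t² − 314t + 24613 = 0.
Discriminant: 314² − 4·24613 = 98596 − 98452 = 144; √144 = 12.
q = (314 − 12)/2 = 151, p = (314 + 12)/2 = 163.
Check: 151 · 163 = 24613.

151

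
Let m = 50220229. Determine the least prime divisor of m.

50220229 is odd.
Digit sum 22, not divisible by 3.
Ends in 9: not divisible by 5.
7: 50220229 = 7·7174318 + 3
11: 50220229 = 11·4565475 + 4
13: 50220229 = 13·3863094 + 7
17: 50220229 = 17·2954131 + 2
19: 50220229 = 19·2643169 + 18
23: 50220229 = 23·2183488 + 5
29: 50220229 = 29·1731732 + 1
31: 50220229 = 31·1620007 + 12
37: 50220229 = 37·1357303 + 18
41: 50220229 = 41·1224883 + 26
43: 50220229 = 43·1167912 + 13
47: 50220229 = 47·1068515 + 24
53: 50220229 = 53·947551 + 26
59: 50220229 = 59·851190 + 19
61: 50220229 = 61·823282 + 27
67: 50220229 = 67·749555 + 44
71: 50220229 = 71·707327 + 12
73: 50220229 = 73·687948 + 25
79: 50220229 = 79·635699 + 8
83: 50220229 = 83·605063

83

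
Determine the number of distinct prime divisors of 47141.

3

47141 = 17 · 2773
2773 = 47 · 59
47141 = 17 · 47 · 59, which has 3 distinct prime factors.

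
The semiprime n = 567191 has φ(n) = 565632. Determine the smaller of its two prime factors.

577

φ(n) = (p−1)(q−1) = n − (p+q) + 1, so p + q = 567191 − 565632 + 1 = 1560.
p and q are the roots of t² − 1560t + 567191 = 0.
Discriminant: 1560² − 4·567191 = 2433600 − 2268764 = 164836; √164836 = 406.
q = (1560 − 406)/2 = 577, p = (1560 + 406)/2 = 983.
Check: 577 · 983 = 567191.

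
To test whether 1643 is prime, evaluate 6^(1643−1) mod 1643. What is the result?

6^1 ≡ 6 (mod 1643)
6^2 ≡ 6^2 = 36 ≡ 36 (mod 1643)
6^4 ≡ 36^2 = 1296 ≡ 1296 (mod 1643)
6^8 ≡ 1296^2 = 1679616 ≡ 470 (mod 1643)
6^16 ≡ 470^2 = 220900 ≡ 738 (mod 1643)
6^32 ≡ 738^2 = 544644 ≡ 811 (mod 1643)
6^64 ≡ 811^2 = 657721 ≡ 521 (mod 1643)
6^128 ≡ 521^2 = 271441 ≡ 346 (mod 1643)
6^256 ≡ 346^2 = 119716 ≡ 1420 (mod 1643)
6^512 ≡ 1420^2 = 2016400 ≡ 439 (mod 1643)
6^1024 ≡ 439^2 = 192721 ≡ 490 (mod 1643)
1642 = 1024 + 512 + 64 + 32 + 8 + 2 in binary powers of 2.
So 6^1642 ≡ 490 · 439 · 521 · 811 · 470 · 36 ≡ 1296 (mod 1643).
Since 1296 ≠ 1, base 6 is a Fermat witness: 1643 is composite.

1296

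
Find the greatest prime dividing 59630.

89

59630 = 2 · 29815
29815 = 5 · 5963
5963 = 67 · 89
89 is prime.
So 59630 = 2 · 5 · 67 · 89; the largest prime factor is 89.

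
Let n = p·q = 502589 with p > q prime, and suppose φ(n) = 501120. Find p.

φ(n) = (p−1)(q−1) = n − (p+q) + 1, so p + q = 502589 − 501120 + 1 = 1470.
p and q are the roots of t² − 1470t + 502589 = 0.
Discriminant: 1470² − 4·502589 = 2160900 − 2010356 = 150544; √150544 = 388.
q = (1470 − 388)/2 = 541, p = (1470 + 388)/2 = 929.
Check: 541 · 929 = 502589.

929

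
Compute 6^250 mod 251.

1

6^1 ≡ 6 (mod 251)
6^2 ≡ 6^2 = 36 ≡ 36 (mod 251)
6^4 ≡ 36^2 = 1296 ≡ 41 (mod 251)
6^8 ≡ 41^2 = 1681 ≡ 175 (mod 251)
6^16 ≡ 175^2 = 30625 ≡ 3 (mod 251)
6^32 ≡ 3^2 = 9 ≡ 9 (mod 251)
6^64 ≡ 9^2 = 81 ≡ 81 (mod 251)
6^128 ≡ 81^2 = 6561 ≡ 35 (mod 251)
250 = 128 + 64 + 32 + 16 + 8 + 2 in binary powers of 2.
So 6^250 ≡ 35 · 81 · 9 · 3 · 175 · 36 ≡ 1 (mod 251).
Since the result is 1, base 6 gives no evidence that 251 is composite.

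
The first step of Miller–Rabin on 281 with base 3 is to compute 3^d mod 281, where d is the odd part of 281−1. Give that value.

281 − 1 = 280 = 2^3 · 35, so d = 35.
3^1 ≡ 3 (mod 281)
3^2 ≡ 3^2 = 9 ≡ 9 (mod 281)
3^4 ≡ 9^2 = 81 ≡ 81 (mod 281)
3^8 ≡ 81^2 = 6561 ≡ 98 (mod 281)
3^16 ≡ 98^2 = 9604 ≡ 50 (mod 281)
3^32 ≡ 50^2 = 2500 ≡ 252 (mod 281)
35 = 32 + 2 + 1 in binary powers of 2.
So 3^35 ≡ 252 · 9 · 3 ≡ 60 (mod 281).
Squaring chain: 60 → 228 → 280; reaches −1, so base 3 does not prove 281 composite.

60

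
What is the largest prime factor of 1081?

47

1081 = 23 · 47
47 is prime.
So 1081 = 23 · 47; the largest prime factor is 47.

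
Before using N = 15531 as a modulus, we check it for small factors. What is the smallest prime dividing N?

3

15531 is odd.
Digit sum 15, divisible by 3.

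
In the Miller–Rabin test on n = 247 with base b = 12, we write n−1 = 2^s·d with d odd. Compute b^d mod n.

247 − 1 = 246 = 2^1 · 123, so d = 123.
12^1 ≡ 12 (mod 247)
12^2 ≡ 12^2 = 144 ≡ 144 (mod 247)
12^4 ≡ 144^2 = 20736 ≡ 235 (mod 247)
12^8 ≡ 235^2 = 55225 ≡ 144 (mod 247)
12^16 ≡ 144^2 = 20736 ≡ 235 (mod 247)
12^32 ≡ 235^2 = 55225 ≡ 144 (mod 247)
12^64 ≡ 144^2 = 20736 ≡ 235 (mod 247)
123 = 64 + 32 + 16 + 8 + 2 + 1 in binary powers of 2.
So 12^123 ≡ 235 · 144 · 235 · 144 · 144 · 12 ≡ 246 (mod 247).
Since 12^d ≡ 246 (mod 247), base 12 does not prove 247 composite.

246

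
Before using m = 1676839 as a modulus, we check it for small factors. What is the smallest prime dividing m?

59

1676839 is odd.
Digit sum 40, not divisible by 3.
Ends in 9: not divisible by 5.
7: 1676839 = 7·239548 + 3
11: 1676839 = 11·152439 + 10
13: 1676839 = 13·128987 + 8
17: 1676839 = 17·98637 + 10
19: 1676839 = 19·88254 + 13
23: 1676839 = 23·72906 + 1
29: 1676839 = 29·57822 + 1
31: 1676839 = 31·54091 + 18
37: 1676839 = 37·45319 + 36
41: 1676839 = 41·40898 + 21
43: 1676839 = 43·38996 + 11
47: 1676839 = 47·35677 + 20
53: 1676839 = 53·31638 + 25
59: 1676839 = 59·28421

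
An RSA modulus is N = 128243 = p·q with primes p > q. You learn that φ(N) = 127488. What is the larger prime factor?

φ(n) = (p−1)(q−1) = n − (p+q) + 1, so p + q = 128243 − 127488 + 1 = 756.
p and q are the roots of t² − 756t + 128243 = 0.
Discriminant: 756² − 4·128243 = 571536 − 512972 = 58564; √58564 = 242.
q = (756 − 242)/2 = 257, p = (756 + 242)/2 = 499.
Check: 257 · 499 = 128243.

499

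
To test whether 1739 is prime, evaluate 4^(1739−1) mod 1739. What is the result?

995

4^1 ≡ 4 (mod 1739)
4^2 ≡ 4^2 = 16 ≡ 16 (mod 1739)
4^4 ≡ 16^2 = 256 ≡ 256 (mod 1739)
4^8 ≡ 256^2 = 65536 ≡ 1193 (mod 1739)
4^16 ≡ 1193^2 = 1423249 ≡ 747 (mod 1739)
4^32 ≡ 747^2 = 558009 ≡ 1529 (mod 1739)
4^64 ≡ 1529^2 = 2337841 ≡ 625 (mod 1739)
4^128 ≡ 625^2 = 390625 ≡ 1089 (mod 1739)
4^256 ≡ 1089^2 = 1185921 ≡ 1662 (mod 1739)
4^512 ≡ 1662^2 = 2762244 ≡ 712 (mod 1739)
4^1024 ≡ 712^2 = 506944 ≡ 895 (mod 1739)
1738 = 1024 + 512 + 128 + 64 + 8 + 2 in binary powers of 2.
So 4^1738 ≡ 895 · 712 · 1089 · 625 · 1193 · 16 ≡ 995 (mod 1739).
Since 995 ≠ 1, base 4 is a Fermat witness: 1739 is composite.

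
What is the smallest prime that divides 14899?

47

14899 is odd.
Digit sum 31, not divisible by 3.
Ends in 9: not divisible by 5.
7: 14899 = 7·2128 + 3
11: 14899 = 11·1354 + 5
13: 14899 = 13·1146 + 1
17: 14899 = 17·876 + 7
19: 14899 = 19·784 + 3
23: 14899 = 23·647 + 18
29: 14899 = 29·513 + 22
31: 14899 = 31·480 + 19
37: 14899 = 37·402 + 25
41: 14899 = 41·363 + 16
43: 14899 = 43·346 + 21
47: 14899 = 47·317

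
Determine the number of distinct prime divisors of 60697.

4

60697 = 7 · 8671
8671 = 13 · 667
667 = 23 · 29
60697 = 7 · 13 · 23 · 29, which has 4 distinct prime factors.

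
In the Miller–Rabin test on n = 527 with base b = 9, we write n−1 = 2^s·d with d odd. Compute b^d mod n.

121

527 − 1 = 526 = 2^1 · 263, so d = 263.
9^1 ≡ 9 (mod 527)
9^2 ≡ 9^2 = 81 ≡ 81 (mod 527)
9^4 ≡ 81^2 = 6561 ≡ 237 (mod 527)
9^8 ≡ 237^2 = 56169 ≡ 307 (mod 527)
9^16 ≡ 307^2 = 94249 ≡ 443 (mod 527)
9^32 ≡ 443^2 = 196249 ≡ 205 (mod 527)
9^64 ≡ 205^2 = 42025 ≡ 392 (mod 527)
9^128 ≡ 392^2 = 153664 ≡ 307 (mod 527)
9^256 ≡ 307^2 = 94249 ≡ 443 (mod 527)
263 = 256 + 4 + 2 + 1 in binary powers of 2.
So 9^263 ≡ 443 · 237 · 81 · 9 ≡ 121 (mod 527).
Squaring chain: 121; never reaches −1, so base 9 is a Miller–Rabin witness that 527 is composite.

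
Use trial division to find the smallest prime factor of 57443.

57443 is odd.
Digit sum 23, not divisible by 3.
Ends in 3: not divisible by 5.
7: 57443 = 7·8206 + 1
11: 57443 = 11·5222 + 1
13: 57443 = 13·4418 + 9
17: 57443 = 17·3379

17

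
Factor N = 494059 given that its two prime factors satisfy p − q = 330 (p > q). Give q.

557

Since p = q + 330, we have 494059 = q(q + 330), so q² + 330q − 494059 = 0.
Discriminant: 330² + 4·494059 = 108900 + 1976236 = 2085136; √2085136 = 1444.
q = (−330 + 1444)/2 = 557, and p = q + 330 = 887.
Check: 557 · 887 = 494059.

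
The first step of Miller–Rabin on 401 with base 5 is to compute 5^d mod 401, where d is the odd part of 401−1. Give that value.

1

401 − 1 = 400 = 2^4 · 25, so d = 25.
5^1 ≡ 5 (mod 401)
5^2 ≡ 5^2 = 25 ≡ 25 (mod 401)
5^4 ≡ 25^2 = 625 ≡ 224 (mod 401)
5^8 ≡ 224^2 = 50176 ≡ 51 (mod 401)
5^16 ≡ 51^2 = 2601 ≡ 195 (mod 401)
25 = 16 + 8 + 1 in binary powers of 2.
So 5^25 ≡ 195 · 51 · 5 ≡ 1 (mod 401).
Since 5^d ≡ 1 (mod 401), base 5 does not prove 401 composite.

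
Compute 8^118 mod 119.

8^1 ≡ 8 (mod 119)
8^2 ≡ 8^2 = 64 ≡ 64 (mod 119)
8^4 ≡ 64^2 = 4096 ≡ 50 (mod 119)
8^8 ≡ 50^2 = 2500 ≡ 1 (mod 119)
8^16 ≡ 1^2 = 1 ≡ 1 (mod 119)
8^32 ≡ 1^2 = 1 ≡ 1 (mod 119)
8^64 ≡ 1^2 = 1 ≡ 1 (mod 119)
118 = 64 + 32 + 16 + 4 + 2 in binary powers of 2.
So 8^118 ≡ 1 · 1 · 1 · 50 · 64 ≡ 106 (mod 119).
Since 106 ≠ 1, base 8 is a Fermat witness: 119 is composite.

106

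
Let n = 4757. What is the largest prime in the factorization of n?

71

4757 = 67 · 71
71 is prime.
So 4757 = 67 · 71; the largest prime factor is 71.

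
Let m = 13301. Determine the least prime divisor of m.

13301 is odd.
Digit sum 8, not divisible by 3.
Ends in 1: not divisible by 5.
7: 13301 = 7·1900 + 1
11: 13301 = 11·1209 + 2
13: 13301 = 13·1023 + 2
17: 13301 = 17·782 + 7
19: 13301 = 19·700 + 1
23: 13301 = 23·578 + 7
29: 13301 = 29·458 + 19
31: 13301 = 31·429 + 2
37: 13301 = 37·359 + 18
41: 13301 = 41·324 + 17
43: 13301 = 43·309 + 14
47: 13301 = 47·283

47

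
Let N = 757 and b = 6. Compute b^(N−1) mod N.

1

6^1 ≡ 6 (mod 757)
6^2 ≡ 6^2 = 36 ≡ 36 (mod 757)
6^4 ≡ 36^2 = 1296 ≡ 539 (mod 757)
6^8 ≡ 539^2 = 290521 ≡ 590 (mod 757)
6^16 ≡ 590^2 = 348100 ≡ 637 (mod 757)
6^32 ≡ 637^2 = 405769 ≡ 17 (mod 757)
6^64 ≡ 17^2 = 289 ≡ 289 (mod 757)
6^128 ≡ 289^2 = 83521 ≡ 251 (mod 757)
6^256 ≡ 251^2 = 63001 ≡ 170 (mod 757)
6^512 ≡ 170^2 = 28900 ≡ 134 (mod 757)
756 = 512 + 128 + 64 + 32 + 16 + 4 in binary powers of 2.
So 6^756 ≡ 134 · 251 · 289 · 17 · 637 · 539 ≡ 1 (mod 757).
Since the result is 1, base 6 gives no evidence that 757 is composite.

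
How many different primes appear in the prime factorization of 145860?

6

145860 = 2^2 · 36465
36465 = 3 · 12155
12155 = 5 · 2431
2431 = 11 · 221
221 = 13 · 17
145860 = 2^2 · 3 · 5 · 11 · 13 · 17, which has 6 distinct prime factors.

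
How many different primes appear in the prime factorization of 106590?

106590 = 2 · 53295
53295 = 3 · 17765
17765 = 5 · 3553
3553 = 11 · 323
323 = 17 · 19
106590 = 2 · 3 · 5 · 11 · 17 · 19, which has 6 distinct prime factors.

6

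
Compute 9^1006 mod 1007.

9^1 ≡ 9 (mod 1007)
9^2 ≡ 9^2 = 81 ≡ 81 (mod 1007)
9^4 ≡ 81^2 = 6561 ≡ 519 (mod 1007)
9^8 ≡ 519^2 = 269361 ≡ 492 (mod 1007)
9^16 ≡ 492^2 = 242064 ≡ 384 (mod 1007)
9^32 ≡ 384^2 = 147456 ≡ 434 (mod 1007)
9^64 ≡ 434^2 = 188356 ≡ 47 (mod 1007)
9^128 ≡ 47^2 = 2209 ≡ 195 (mod 1007)
9^256 ≡ 195^2 = 38025 ≡ 766 (mod 1007)
9^512 ≡ 766^2 = 586756 ≡ 682 (mod 1007)
1006 = 512 + 256 + 128 + 64 + 32 + 8 + 4 + 2 in binary powers of 2.
So 9^1006 ≡ 682 · 766 · 195 · 47 · 434 · 492 · 519 · 81 ≡ 99 (mod 1007).
Since 99 ≠ 1, base 9 is a Fermat witness: 1007 is composite.

99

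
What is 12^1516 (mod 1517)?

12^1 ≡ 12 (mod 1517)
12^2 ≡ 12^2 = 144 ≡ 144 (mod 1517)
12^4 ≡ 144^2 = 20736 ≡ 1015 (mod 1517)
12^8 ≡ 1015^2 = 1030225 ≡ 182 (mod 1517)
12^16 ≡ 182^2 = 33124 ≡ 1267 (mod 1517)
12^32 ≡ 1267^2 = 1605289 ≡ 303 (mod 1517)
12^64 ≡ 303^2 = 91809 ≡ 789 (mod 1517)
12^128 ≡ 789^2 = 622521 ≡ 551 (mod 1517)
12^256 ≡ 551^2 = 303601 ≡ 201 (mod 1517)
12^512 ≡ 201^2 = 40401 ≡ 959 (mod 1517)
12^1024 ≡ 959^2 = 919681 ≡ 379 (mod 1517)
1516 = 1024 + 256 + 128 + 64 + 32 + 8 + 4 in binary powers of 2.
So 12^1516 ≡ 379 · 201 · 551 · 789 · 303 · 182 · 1015 ≡ 127 (mod 1517).
Since 127 ≠ 1, base 12 is a Fermat witness: 1517 is composite.

127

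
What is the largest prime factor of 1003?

1003 = 17 · 59
59 is prime.
So 1003 = 17 · 59; the largest prime factor is 59.

59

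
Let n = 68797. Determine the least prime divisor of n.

89

68797 is odd.
Digit sum 37, not divisible by 3.
Ends in 7: not divisible by 5.
7: 68797 = 7·9828 + 1
11: 68797 = 11·6254 + 3
13: 68797 = 13·5292 + 1
17: 68797 = 17·4046 + 15
19: 68797 = 19·3620 + 17
23: 68797 = 23·2991 + 4
29: 68797 = 29·2372 + 9
31: 68797 = 31·2219 + 8
37: 68797 = 37·1859 + 14
41: 68797 = 41·1677 + 40
43: 68797 = 43·1599 + 40
47: 68797 = 47·1463 + 36
53: 68797 = 53·1298 + 3
59: 68797 = 59·1166 + 3
61: 68797 = 61·1127 + 50
67: 68797 = 67·1026 + 55
71: 68797 = 71·968 + 69
73: 68797 = 73·942 + 31
79: 68797 = 79·870 + 67
83: 68797 = 83·828 + 73
89: 68797 = 89·773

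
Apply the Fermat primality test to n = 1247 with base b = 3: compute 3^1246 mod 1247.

3^1 ≡ 3 (mod 1247)
3^2 ≡ 3^2 = 9 ≡ 9 (mod 1247)
3^4 ≡ 9^2 = 81 ≡ 81 (mod 1247)
3^8 ≡ 81^2 = 6561 ≡ 326 (mod 1247)
3^16 ≡ 326^2 = 106276 ≡ 281 (mod 1247)
3^32 ≡ 281^2 = 78961 ≡ 400 (mod 1247)
3^64 ≡ 400^2 = 160000 ≡ 384 (mod 1247)
3^128 ≡ 384^2 = 147456 ≡ 310 (mod 1247)
3^256 ≡ 310^2 = 96100 ≡ 81 (mod 1247)
3^512 ≡ 81^2 = 6561 ≡ 326 (mod 1247)
3^1024 ≡ 326^2 = 106276 ≡ 281 (mod 1247)
1246 = 1024 + 128 + 64 + 16 + 8 + 4 + 2 in binary powers of 2.
So 3^1246 ≡ 281 · 310 · 384 · 281 · 326 · 81 · 9 ≡ 608 (mod 1247).
Since 608 ≠ 1, base 3 is a Fermat witness: 1247 is composite.

608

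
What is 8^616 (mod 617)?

8^1 ≡ 8 (mod 617)
8^2 ≡ 8^2 = 64 ≡ 64 (mod 617)
8^4 ≡ 64^2 = 4096 ≡ 394 (mod 617)
8^8 ≡ 394^2 = 155236 ≡ 369 (mod 617)
8^16 ≡ 369^2 = 136161 ≡ 421 (mod 617)
8^32 ≡ 421^2 = 177241 ≡ 162 (mod 617)
8^64 ≡ 162^2 = 26244 ≡ 330 (mod 617)
8^128 ≡ 330^2 = 108900 ≡ 308 (mod 617)
8^256 ≡ 308^2 = 94864 ≡ 463 (mod 617)
8^512 ≡ 463^2 = 214369 ≡ 270 (mod 617)
616 = 512 + 64 + 32 + 8 in binary powers of 2.
So 8^616 ≡ 270 · 330 · 162 · 369 ≡ 1 (mod 617).
Since the result is 1, base 8 gives no evidence that 617 is composite.

1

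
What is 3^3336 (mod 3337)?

3^1 ≡ 3 (mod 3337)
3^2 ≡ 3^2 = 9 ≡ 9 (mod 3337)
3^4 ≡ 9^2 = 81 ≡ 81 (mod 3337)
3^8 ≡ 81^2 = 6561 ≡ 3224 (mod 3337)
3^16 ≡ 3224^2 = 10394176 ≡ 2758 (mod 3337)
3^32 ≡ 2758^2 = 7606564 ≡ 1541 (mod 3337)
3^64 ≡ 1541^2 = 2374681 ≡ 2074 (mod 3337)
3^128 ≡ 2074^2 = 4301476 ≡ 83 (mod 3337)
3^256 ≡ 83^2 = 6889 ≡ 215 (mod 3337)
3^512 ≡ 215^2 = 46225 ≡ 2844 (mod 3337)
3^1024 ≡ 2844^2 = 8088336 ≡ 2785 (mod 3337)
3^2048 ≡ 2785^2 = 7756225 ≡ 1037 (mod 3337)
3336 = 2048 + 1024 + 256 + 8 in binary powers of 2.
So 3^3336 ≡ 1037 · 2785 · 215 · 3224 ≡ 144 (mod 3337).
Since 144 ≠ 1, base 3 is a Fermat witness: 3337 is composite.

144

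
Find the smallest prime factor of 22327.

22327 is odd.
Digit sum 16, not divisible by 3.
Ends in 7: not divisible by 5.
7: 22327 = 7·3189 + 4
11: 22327 = 11·2029 + 8
13: 22327 = 13·1717 + 6
17: 22327 = 17·1313 + 6
19: 22327 = 19·1175 + 2
23: 22327 = 23·970 + 17
29: 22327 = 29·769 + 26
31: 22327 = 31·720 + 7
37: 22327 = 37·603 + 16
41: 22327 = 41·544 + 23
43: 22327 = 43·519 + 10
47: 22327 = 47·475 + 2
53: 22327 = 53·421 + 14
59: 22327 = 59·378 + 25
61: 22327 = 61·366 + 1
67: 22327 = 67·333 + 16
71: 22327 = 71·314 + 33
73: 22327 = 73·305 + 62
79: 22327 = 79·282 + 49
83: 22327 = 83·269

83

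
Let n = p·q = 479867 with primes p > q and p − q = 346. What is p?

Since p = q + 346, we have 479867 = q(q + 346), so q² + 346q − 479867 = 0.
Discriminant: 346² + 4·479867 = 119716 + 1919468 = 2039184; √2039184 = 1428.
q = (−346 + 1428)/2 = 541, and p = q + 346 = 887.
Check: 541 · 887 = 479867.

887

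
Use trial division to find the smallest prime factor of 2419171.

37

2419171 is odd.
Digit sum 25, not divisible by 3.
Ends in 1: not divisible by 5.
7: 2419171 = 7·345595 + 6
11: 2419171 = 11·219924 + 7
13: 2419171 = 13·186090 + 1
17: 2419171 = 17·142304 + 3
19: 2419171 = 19·127324 + 15
23: 2419171 = 23·105181 + 8
29: 2419171 = 29·83419 + 20
31: 2419171 = 31·78037 + 24
37: 2419171 = 37·65383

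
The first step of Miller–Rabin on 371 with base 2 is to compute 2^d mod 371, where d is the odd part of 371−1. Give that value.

151

371 − 1 = 370 = 2^1 · 185, so d = 185.
2^1 ≡ 2 (mod 371)
2^2 ≡ 2^2 = 4 ≡ 4 (mod 371)
2^4 ≡ 4^2 = 16 ≡ 16 (mod 371)
2^8 ≡ 16^2 = 256 ≡ 256 (mod 371)
2^16 ≡ 256^2 = 65536 ≡ 240 (mod 371)
2^32 ≡ 240^2 = 57600 ≡ 95 (mod 371)
2^64 ≡ 95^2 = 9025 ≡ 121 (mod 371)
2^128 ≡ 121^2 = 14641 ≡ 172 (mod 371)
185 = 128 + 32 + 16 + 8 + 1 in binary powers of 2.
So 2^185 ≡ 172 · 95 · 240 · 256 · 2 ≡ 151 (mod 371).
Squaring chain: 151; never reaches −1, so base 2 is a Miller–Rabin witness that 371 is composite.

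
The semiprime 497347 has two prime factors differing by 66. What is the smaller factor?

673

Since p = q + 66, we have 497347 = q(q + 66), so q² + 66q − 497347 = 0.
Discriminant: 66² + 4·497347 = 4356 + 1989388 = 1993744; √1993744 = 1412.
q = (−66 + 1412)/2 = 673, and p = q + 66 = 739.
Check: 673 · 739 = 497347.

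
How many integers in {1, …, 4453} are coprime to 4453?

Factor: 4453 = 61 · 73.
φ(4453) = (61−1) · (73−1) = 60 · 72 = 4320.

4320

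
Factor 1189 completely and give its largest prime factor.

41

1189 = 29 · 41
41 is prime.
So 1189 = 29 · 41; the largest prime factor is 41.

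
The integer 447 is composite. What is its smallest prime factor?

447 is odd.
Digit sum 15, divisible by 3.

3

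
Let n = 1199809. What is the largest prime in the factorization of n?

89

1199809 = 13 · 92293
92293 = 17 · 5429
5429 = 61 · 89
89 is prime.
So 1199809 = 13 · 17 · 61 · 89; the largest prime factor is 89.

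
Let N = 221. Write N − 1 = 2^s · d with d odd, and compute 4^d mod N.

30

221 − 1 = 220 = 2^2 · 55, so d = 55.
4^1 ≡ 4 (mod 221)
4^2 ≡ 4^2 = 16 ≡ 16 (mod 221)
4^4 ≡ 16^2 = 256 ≡ 35 (mod 221)
4^8 ≡ 35^2 = 1225 ≡ 120 (mod 221)
4^16 ≡ 120^2 = 14400 ≡ 35 (mod 221)
4^32 ≡ 35^2 = 1225 ≡ 120 (mod 221)
55 = 32 + 16 + 4 + 2 + 1 in binary powers of 2.
So 4^55 ≡ 120 · 35 · 35 · 16 · 4 ≡ 30 (mod 221).
Squaring chain: 30 → 16; never reaches −1, so base 4 is a Miller–Rabin witness that 221 is composite.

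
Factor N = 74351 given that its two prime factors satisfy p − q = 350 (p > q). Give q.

Since p = q + 350, we have 74351 = q(q + 350), so q² + 350q − 74351 = 0.
Discriminant: 350² + 4·74351 = 122500 + 297404 = 419904; √419904 = 648.
q = (−350 + 648)/2 = 149, and p = q + 350 = 499.
Check: 149 · 499 = 74351.

149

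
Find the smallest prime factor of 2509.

13

2509 is odd.
Digit sum 16, not divisible by 3.
Ends in 9: not divisible by 5.
7: 2509 = 7·358 + 3
11: 2509 = 11·228 + 1
13: 2509 = 13·193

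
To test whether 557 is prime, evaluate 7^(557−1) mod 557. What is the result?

1

7^1 ≡ 7 (mod 557)
7^2 ≡ 7^2 = 49 ≡ 49 (mod 557)
7^4 ≡ 49^2 = 2401 ≡ 173 (mod 557)
7^8 ≡ 173^2 = 29929 ≡ 408 (mod 557)
7^16 ≡ 408^2 = 166464 ≡ 478 (mod 557)
7^32 ≡ 478^2 = 228484 ≡ 114 (mod 557)
7^64 ≡ 114^2 = 12996 ≡ 185 (mod 557)
7^128 ≡ 185^2 = 34225 ≡ 248 (mod 557)
7^256 ≡ 248^2 = 61504 ≡ 234 (mod 557)
7^512 ≡ 234^2 = 54756 ≡ 170 (mod 557)
556 = 512 + 32 + 8 + 4 in binary powers of 2.
So 7^556 ≡ 170 · 114 · 408 · 173 ≡ 1 (mod 557).
Since the result is 1, base 7 gives no evidence that 557 is composite.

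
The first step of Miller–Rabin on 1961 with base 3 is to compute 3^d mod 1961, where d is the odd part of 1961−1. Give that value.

1961 − 1 = 1960 = 2^3 · 245, so d = 245.
3^1 ≡ 3 (mod 1961)
3^2 ≡ 3^2 = 9 ≡ 9 (mod 1961)
3^4 ≡ 9^2 = 81 ≡ 81 (mod 1961)
3^8 ≡ 81^2 = 6561 ≡ 678 (mod 1961)
3^16 ≡ 678^2 = 459684 ≡ 810 (mod 1961)
3^32 ≡ 810^2 = 656100 ≡ 1126 (mod 1961)
3^64 ≡ 1126^2 = 1267876 ≡ 1070 (mod 1961)
3^128 ≡ 1070^2 = 1144900 ≡ 1637 (mod 1961)
245 = 128 + 64 + 32 + 16 + 4 + 1 in binary powers of 2.
So 3^245 ≡ 1637 · 1070 · 1126 · 810 · 81 · 3 ≡ 509 (mod 1961).
Squaring chain: 509 → 229 → 1455; never reaches −1, so base 3 is a Miller–Rabin witness that 1961 is composite.

509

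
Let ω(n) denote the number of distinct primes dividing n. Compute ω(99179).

2

99179 = 41^2 · 59
99179 = 41^2 · 59, which has 2 distinct prime factors.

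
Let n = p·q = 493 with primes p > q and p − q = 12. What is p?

29

Since p = q + 12, we have 493 = q(q + 12), so q² + 12q − 493 = 0.
Discriminant: 12² + 4·493 = 144 + 1972 = 2116; √2116 = 46.
q = (−12 + 46)/2 = 17, and p = q + 12 = 29.
Check: 17 · 29 = 493.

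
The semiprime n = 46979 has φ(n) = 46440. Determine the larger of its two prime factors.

431

φ(n) = (p−1)(q−1) = n − (p+q) + 1, so p + q = 46979 − 46440 + 1 = 540.
p and q are the roots of t² − 540t + 46979 = 0.
Discriminant: 540² − 4·46979 = 291600 − 187916 = 103684; √103684 = 322.
q = (540 − 322)/2 = 109, p = (540 + 322)/2 = 431.
Check: 109 · 431 = 46979.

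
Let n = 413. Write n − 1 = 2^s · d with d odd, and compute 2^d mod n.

72

413 − 1 = 412 = 2^2 · 103, so d = 103.
2^1 ≡ 2 (mod 413)
2^2 ≡ 2^2 = 4 ≡ 4 (mod 413)
2^4 ≡ 4^2 = 16 ≡ 16 (mod 413)
2^8 ≡ 16^2 = 256 ≡ 256 (mod 413)
2^16 ≡ 256^2 = 65536 ≡ 282 (mod 413)
2^32 ≡ 282^2 = 79524 ≡ 228 (mod 413)
2^64 ≡ 228^2 = 51984 ≡ 359 (mod 413)
103 = 64 + 32 + 4 + 2 + 1 in binary powers of 2.
So 2^103 ≡ 359 · 228 · 16 · 4 · 2 ≡ 72 (mod 413).
Squaring chain: 72 → 228; never reaches −1, so base 2 is a Miller–Rabin witness that 413 is composite.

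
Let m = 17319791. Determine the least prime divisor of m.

17319791 is odd.
Digit sum 38, not divisible by 3.
Ends in 1: not divisible by 5.
7: 17319791 = 7·2474255 + 6
11: 17319791 = 11·1574526 + 5
13: 17319791 = 13·1332291 + 8
17: 17319791 = 17·1018811 + 4
19: 17319791 = 19·911567 + 18
23: 17319791 = 23·753034 + 9
29: 17319791 = 29·597234 + 5
31: 17319791 = 31·558702 + 29
37: 17319791 = 37·468102 + 17
41: 17319791 = 41·422433 + 38
43: 17319791 = 43·402785 + 36
47: 17319791 = 47·368506 + 9
53: 17319791 = 53·326788 + 27
59: 17319791 = 59·293555 + 46
61: 17319791 = 61·283931

61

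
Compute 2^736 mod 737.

2^1 ≡ 2 (mod 737)
2^2 ≡ 2^2 = 4 ≡ 4 (mod 737)
2^4 ≡ 4^2 = 16 ≡ 16 (mod 737)
2^8 ≡ 16^2 = 256 ≡ 256 (mod 737)
2^16 ≡ 256^2 = 65536 ≡ 680 (mod 737)
2^32 ≡ 680^2 = 462400 ≡ 301 (mod 737)
2^64 ≡ 301^2 = 90601 ≡ 687 (mod 737)
2^128 ≡ 687^2 = 471969 ≡ 289 (mod 737)
2^256 ≡ 289^2 = 83521 ≡ 240 (mod 737)
2^512 ≡ 240^2 = 57600 ≡ 114 (mod 737)
736 = 512 + 128 + 64 + 32 in binary powers of 2.
So 2^736 ≡ 114 · 289 · 687 · 301 ≡ 86 (mod 737).
Since 86 ≠ 1, base 2 is a Fermat witness: 737 is composite.

86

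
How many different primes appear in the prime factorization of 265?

2

265 = 5 · 53
265 = 5 · 53, which has 2 distinct prime factors.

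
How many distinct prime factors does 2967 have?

3

2967 = 3 · 989
989 = 23 · 43
2967 = 3 · 23 · 43, which has 3 distinct prime factors.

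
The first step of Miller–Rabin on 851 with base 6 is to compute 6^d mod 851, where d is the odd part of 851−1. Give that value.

302

851 − 1 = 850 = 2^1 · 425, so d = 425.
6^1 ≡ 6 (mod 851)
6^2 ≡ 6^2 = 36 ≡ 36 (mod 851)
6^4 ≡ 36^2 = 1296 ≡ 445 (mod 851)
6^8 ≡ 445^2 = 198025 ≡ 593 (mod 851)
6^16 ≡ 593^2 = 351649 ≡ 186 (mod 851)
6^32 ≡ 186^2 = 34596 ≡ 556 (mod 851)
6^64 ≡ 556^2 = 309136 ≡ 223 (mod 851)
6^128 ≡ 223^2 = 49729 ≡ 371 (mod 851)
6^256 ≡ 371^2 = 137641 ≡ 630 (mod 851)
425 = 256 + 128 + 32 + 8 + 1 in binary powers of 2.
So 6^425 ≡ 630 · 371 · 556 · 593 · 6 ≡ 302 (mod 851).
Squaring chain: 302; never reaches −1, so base 6 is a Miller–Rabin witness that 851 is composite.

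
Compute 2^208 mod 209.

2^1 ≡ 2 (mod 209)
2^2 ≡ 2^2 = 4 ≡ 4 (mod 209)
2^4 ≡ 4^2 = 16 ≡ 16 (mod 209)
2^8 ≡ 16^2 = 256 ≡ 47 (mod 209)
2^16 ≡ 47^2 = 2209 ≡ 119 (mod 209)
2^32 ≡ 119^2 = 14161 ≡ 158 (mod 209)
2^64 ≡ 158^2 = 24964 ≡ 93 (mod 209)
2^128 ≡ 93^2 = 8649 ≡ 80 (mod 209)
208 = 128 + 64 + 16 in binary powers of 2.
So 2^208 ≡ 80 · 93 · 119 ≡ 36 (mod 209).
Since 36 ≠ 1, base 2 is a Fermat witness: 209 is composite.

36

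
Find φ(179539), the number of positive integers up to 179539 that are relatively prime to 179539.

168000

Factor: 179539 = 29 · 41 · 151.
φ(179539) = (29−1) · (41−1) · (151−1) = 28 · 40 · 150 = 168000.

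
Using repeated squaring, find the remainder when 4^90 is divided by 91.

1

4^1 ≡ 4 (mod 91)
4^2 ≡ 4^2 = 16 ≡ 16 (mod 91)
4^4 ≡ 16^2 = 256 ≡ 74 (mod 91)
4^8 ≡ 74^2 = 5476 ≡ 16 (mod 91)
4^16 ≡ 16^2 = 256 ≡ 74 (mod 91)
4^32 ≡ 74^2 = 5476 ≡ 16 (mod 91)
4^64 ≡ 16^2 = 256 ≡ 74 (mod 91)
90 = 64 + 16 + 8 + 2 in binary powers of 2.
So 4^90 ≡ 74 · 74 · 16 · 16 ≡ 1 (mod 91).
Since the result is 1, base 4 gives no evidence that 91 is composite.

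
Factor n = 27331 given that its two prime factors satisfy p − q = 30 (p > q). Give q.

151

Since p = q + 30, we have 27331 = q(q + 30), so q² + 30q − 27331 = 0.
Discriminant: 30² + 4·27331 = 900 + 109324 = 110224; √110224 = 332.
q = (−30 + 332)/2 = 151, and p = q + 30 = 181.
Check: 151 · 181 = 27331.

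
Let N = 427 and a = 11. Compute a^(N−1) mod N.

11^1 ≡ 11 (mod 427)
11^2 ≡ 11^2 = 121 ≡ 121 (mod 427)
11^4 ≡ 121^2 = 14641 ≡ 123 (mod 427)
11^8 ≡ 123^2 = 15129 ≡ 184 (mod 427)
11^16 ≡ 184^2 = 33856 ≡ 123 (mod 427)
11^32 ≡ 123^2 = 15129 ≡ 184 (mod 427)
11^64 ≡ 184^2 = 33856 ≡ 123 (mod 427)
11^128 ≡ 123^2 = 15129 ≡ 184 (mod 427)
11^256 ≡ 184^2 = 33856 ≡ 123 (mod 427)
426 = 256 + 128 + 32 + 8 + 2 in binary powers of 2.
So 11^426 ≡ 123 · 184 · 184 · 184 · 121 ≡ 365 (mod 427).
Since 365 ≠ 1, base 11 is a Fermat witness: 427 is composite.

365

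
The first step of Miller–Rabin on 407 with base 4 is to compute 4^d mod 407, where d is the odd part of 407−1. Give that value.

407 − 1 = 406 = 2^1 · 203, so d = 203.
4^1 ≡ 4 (mod 407)
4^2 ≡ 4^2 = 16 ≡ 16 (mod 407)
4^4 ≡ 16^2 = 256 ≡ 256 (mod 407)
4^8 ≡ 256^2 = 65536 ≡ 9 (mod 407)
4^16 ≡ 9^2 = 81 ≡ 81 (mod 407)
4^32 ≡ 81^2 = 6561 ≡ 49 (mod 407)
4^64 ≡ 49^2 = 2401 ≡ 366 (mod 407)
4^128 ≡ 366^2 = 133956 ≡ 53 (mod 407)
203 = 128 + 64 + 8 + 2 + 1 in binary powers of 2.
So 4^203 ≡ 53 · 366 · 9 · 16 · 4 ≡ 284 (mod 407).
Squaring chain: 284; never reaches −1, so base 4 is a Miller–Rabin witness that 407 is composite.

284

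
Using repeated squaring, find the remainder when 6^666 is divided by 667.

81

6^1 ≡ 6 (mod 667)
6^2 ≡ 6^2 = 36 ≡ 36 (mod 667)
6^4 ≡ 36^2 = 1296 ≡ 629 (mod 667)
6^8 ≡ 629^2 = 395641 ≡ 110 (mod 667)
6^16 ≡ 110^2 = 12100 ≡ 94 (mod 667)
6^32 ≡ 94^2 = 8836 ≡ 165 (mod 667)
6^64 ≡ 165^2 = 27225 ≡ 545 (mod 667)
6^128 ≡ 545^2 = 297025 ≡ 210 (mod 667)
6^256 ≡ 210^2 = 44100 ≡ 78 (mod 667)
6^512 ≡ 78^2 = 6084 ≡ 81 (mod 667)
666 = 512 + 128 + 16 + 8 + 2 in binary powers of 2.
So 6^666 ≡ 81 · 210 · 94 · 110 · 36 ≡ 81 (mod 667).
Since 81 ≠ 1, base 6 is a Fermat witness: 667 is composite.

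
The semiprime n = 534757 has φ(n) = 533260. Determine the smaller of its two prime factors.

587

φ(n) = (p−1)(q−1) = n − (p+q) + 1, so p + q = 534757 − 533260 + 1 = 1498.
p and q are the roots of t² − 1498t + 534757 = 0.
Discriminant: 1498² − 4·534757 = 2244004 − 2139028 = 104976; √104976 = 324.
q = (1498 − 324)/2 = 587, p = (1498 + 324)/2 = 911.
Check: 587 · 911 = 534757.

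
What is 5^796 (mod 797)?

5^1 ≡ 5 (mod 797)
5^2 ≡ 5^2 = 25 ≡ 25 (mod 797)
5^4 ≡ 25^2 = 625 ≡ 625 (mod 797)
5^8 ≡ 625^2 = 390625 ≡ 95 (mod 797)
5^16 ≡ 95^2 = 9025 ≡ 258 (mod 797)
5^32 ≡ 258^2 = 66564 ≡ 413 (mod 797)
5^64 ≡ 413^2 = 170569 ≡ 11 (mod 797)
5^128 ≡ 11^2 = 121 ≡ 121 (mod 797)
5^256 ≡ 121^2 = 14641 ≡ 295 (mod 797)
5^512 ≡ 295^2 = 87025 ≡ 152 (mod 797)
796 = 512 + 256 + 16 + 8 + 4 in binary powers of 2.
So 5^796 ≡ 152 · 295 · 258 · 95 · 625 ≡ 1 (mod 797).
Since the result is 1, base 5 gives no evidence that 797 is composite.

1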